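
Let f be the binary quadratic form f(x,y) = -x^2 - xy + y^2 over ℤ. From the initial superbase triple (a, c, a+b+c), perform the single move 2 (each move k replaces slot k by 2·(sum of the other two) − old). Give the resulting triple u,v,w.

start (-1,1,-1) = (f(1,0),f(0,1),f(1,1))
replace slot 2: 2·((-1)+(-1)) − 1 = -5 → (-1,-5,-1)

-1,-5,-1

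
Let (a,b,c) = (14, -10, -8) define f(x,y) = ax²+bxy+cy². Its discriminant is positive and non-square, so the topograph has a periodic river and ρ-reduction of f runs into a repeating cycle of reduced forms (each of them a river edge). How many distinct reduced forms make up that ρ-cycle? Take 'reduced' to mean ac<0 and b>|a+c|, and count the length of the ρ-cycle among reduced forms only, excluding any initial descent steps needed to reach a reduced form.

D = 548, ⌊√D⌋ = 23
descent: ρ → (-8,10,14)  [lands on river]
river: ρ → (14,18,-4)
river: ρ → (-4,22,4)
river: ρ → (4,18,-14)
river: ρ → (-14,10,8)
river: ρ → (8,22,-2)
river: ρ → (-2,22,8)
river: ρ → (8,10,-14)
river: ρ → (-14,18,4)
river: ρ → (4,22,-4)
river: ρ → (-4,18,14)
river: ρ → (14,10,-8)
river: ρ → (-8,22,2)
river: ρ → (2,22,-8)
ρ-cycle length = 14 (tail of 1 descent step not counted)

14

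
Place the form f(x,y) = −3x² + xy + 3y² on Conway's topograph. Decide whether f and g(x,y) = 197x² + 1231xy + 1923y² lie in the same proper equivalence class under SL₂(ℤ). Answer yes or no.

D₁ = 37, D₂ = 37
river cycle of f (length 6): (3, 5, -1), (-1, 5, 3), (3, 1, -3), (-3, 5, 1), (1, 5, -3), (-3, 1, 3)
river cycle of g (length 6): (3, 5, -1), (-1, 5, 3), (3, 1, -3), (-3, 5, 1), (1, 5, -3), (-3, 1, 3)
cycles coincide ⇒ equivalent

yes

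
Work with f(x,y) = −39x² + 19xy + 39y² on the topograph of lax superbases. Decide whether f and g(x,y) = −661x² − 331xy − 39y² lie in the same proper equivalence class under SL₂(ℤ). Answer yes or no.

D₁ = 6445, D₂ = 6445
river cycle of f (length 22): (39, 59, -19), (-19, 55, 45), (45, 35, -29), (-29, 23, 51), (51, 79, -1), (-1, 79, 51), (51, 23, -29), (-29, 35, 45), (45, 55, -19), (-19, 59, 39), … (12 more)
river cycle of g (length 22): (-39, 19, 39), (39, 59, -19), (-19, 55, 45), (45, 35, -29), (-29, 23, 51), (51, 79, -1), (-1, 79, 51), (51, 23, -29), (-29, 35, 45), (45, 55, -19), … (12 more)
cycles coincide ⇒ equivalent

yes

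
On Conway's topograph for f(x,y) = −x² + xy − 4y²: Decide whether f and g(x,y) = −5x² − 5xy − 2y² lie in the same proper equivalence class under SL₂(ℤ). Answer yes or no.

D₁ = -15, D₂ = -15
f is negative-definite; reduce −f:
−f: translate: b→1 (≡-1 mod 2), so (1,-1,4)→(1,1,4)
−f: reduced (well bottom): (1,1,4) with a≤c, −a<b≤a
flip sign back: reduced form of f is (-1,-1,-4)
g is negative-definite; reduce −g:
−g: flip: (5,5,2)→(2,-5,5)
−g: translate: b→-1 (≡-5 mod 4), so (2,-5,5)→(2,-1,2)
−g: flip: (2,-1,2)→(2,1,2)
−g: reduced (well bottom): (2,1,2) with a≤c, −a<b≤a
flip sign back: reduced form of g is (-2,-1,-2)
reduced forms (-1, -1, -4) vs (-2, -1, -2) ⇒ inequivalent

no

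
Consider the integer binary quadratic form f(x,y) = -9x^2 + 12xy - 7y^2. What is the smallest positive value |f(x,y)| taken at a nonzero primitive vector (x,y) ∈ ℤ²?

translate: b→6 (≡-12 mod 18), so (9,-12,7)→(9,6,4)
flip: (9,6,4)→(4,-6,9)
translate: b→2 (≡-6 mod 8), so (4,-6,9)→(4,2,7)
reduced (well bottom): (4,2,7) with a≤c, −a<b≤a
well minimum |f| = |-4| = 4 (negative-definite)

4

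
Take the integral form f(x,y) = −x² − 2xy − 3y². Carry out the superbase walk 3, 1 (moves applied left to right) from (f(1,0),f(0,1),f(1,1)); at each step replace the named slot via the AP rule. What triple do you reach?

start (-1,-3,-6) = (f(1,0),f(0,1),f(1,1))
replace slot 3: 2·((-1)+(-3)) − (-6) = -2 → (-1,-3,-2)
replace slot 1: 2·((-3)+(-2)) − (-1) = -9 → (-9,-3,-2)

-9,-3,-2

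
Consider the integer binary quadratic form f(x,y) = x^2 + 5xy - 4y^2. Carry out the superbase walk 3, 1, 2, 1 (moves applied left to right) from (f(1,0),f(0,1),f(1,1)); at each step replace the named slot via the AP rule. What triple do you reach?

start (1,-4,2) = (f(1,0),f(0,1),f(1,1))
replace slot 3: 2·(1+(-4)) − 2 = -8 → (1,-4,-8)
replace slot 1: 2·((-4)+(-8)) − 1 = -25 → (-25,-4,-8)
replace slot 2: 2·((-25)+(-8)) − (-4) = -62 → (-25,-62,-8)
replace slot 1: 2·((-62)+(-8)) − (-25) = -115 → (-115,-62,-8)

-115,-62,-8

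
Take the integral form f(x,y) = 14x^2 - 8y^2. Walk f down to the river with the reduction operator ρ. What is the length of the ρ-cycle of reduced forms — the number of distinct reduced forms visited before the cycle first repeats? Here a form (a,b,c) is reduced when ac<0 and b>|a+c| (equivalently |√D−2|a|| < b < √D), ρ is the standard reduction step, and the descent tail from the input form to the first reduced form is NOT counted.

D = 448, ⌊√D⌋ = 21
descent: ρ → (-8,16,6)  [lands on river]
river: ρ → (6,20,-2)
river: ρ → (-2,20,6)
river: ρ → (6,16,-8)
ρ-cycle length = 4 (tail of 1 descent step not counted)

4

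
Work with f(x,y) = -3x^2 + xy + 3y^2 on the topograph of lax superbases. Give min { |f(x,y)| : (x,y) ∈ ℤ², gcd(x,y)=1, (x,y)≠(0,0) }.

river: ρ → (3,5,-1)
river: ρ → (-1,5,3)
river: ρ → (3,1,-3)
river: ρ → (-3,5,1)
river: ρ → (1,5,-3)
river: ρ → (-3,1,3)
closes: descent 0, river 6
min |a| on river = 1

1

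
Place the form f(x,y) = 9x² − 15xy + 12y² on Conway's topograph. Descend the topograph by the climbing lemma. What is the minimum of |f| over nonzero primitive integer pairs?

translate: b→3 (≡-15 mod 18), so (9,-15,12)→(9,3,6)
flip: (9,3,6)→(6,-3,9)
reduced (well bottom): (6,-3,9) with a≤c, −a<b≤a
well minimum = a = 6

6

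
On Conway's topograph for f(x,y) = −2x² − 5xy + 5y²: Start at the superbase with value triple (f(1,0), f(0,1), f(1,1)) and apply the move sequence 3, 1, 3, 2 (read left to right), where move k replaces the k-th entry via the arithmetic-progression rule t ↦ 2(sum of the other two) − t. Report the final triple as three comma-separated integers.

start (-2,5,-2) = (f(1,0),f(0,1),f(1,1))
replace slot 3: 2·((-2)+5) − (-2) = 8 → (-2,5,8)
replace slot 1: 2·(5+8) − (-2) = 28 → (28,5,8)
replace slot 3: 2·(28+5) − 8 = 58 → (28,5,58)
replace slot 2: 2·(28+58) − 5 = 167 → (28,167,58)

28,167,58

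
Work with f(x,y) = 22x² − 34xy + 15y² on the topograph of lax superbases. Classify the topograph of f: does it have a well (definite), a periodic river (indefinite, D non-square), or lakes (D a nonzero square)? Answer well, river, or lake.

D = b²−4ac = (-34)² − 4·22·15 = -164
D < 0 ⇒ definite ⇒ every region one sign ⇒ single well

well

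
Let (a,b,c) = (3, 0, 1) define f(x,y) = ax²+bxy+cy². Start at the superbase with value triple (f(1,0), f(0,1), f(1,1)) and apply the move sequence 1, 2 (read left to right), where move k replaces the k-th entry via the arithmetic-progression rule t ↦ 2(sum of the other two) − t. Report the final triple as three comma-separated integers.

start (3,1,4) = (f(1,0),f(0,1),f(1,1))
replace slot 1: 2·(1+4) − 3 = 7 → (7,1,4)
replace slot 2: 2·(7+4) − 1 = 21 → (7,21,4)

7,21,4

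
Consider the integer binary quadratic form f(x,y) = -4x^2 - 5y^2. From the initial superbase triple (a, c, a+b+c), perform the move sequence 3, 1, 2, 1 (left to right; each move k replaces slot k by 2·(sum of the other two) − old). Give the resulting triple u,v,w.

start (-4,-5,-9) = (f(1,0),f(0,1),f(1,1))
replace slot 3: 2·((-4)+(-5)) − (-9) = -9 → (-4,-5,-9)
replace slot 1: 2·((-5)+(-9)) − (-4) = -24 → (-24,-5,-9)
replace slot 2: 2·((-24)+(-9)) − (-5) = -61 → (-24,-61,-9)
replace slot 1: 2·((-61)+(-9)) − (-24) = -116 → (-116,-61,-9)

-116,-61,-9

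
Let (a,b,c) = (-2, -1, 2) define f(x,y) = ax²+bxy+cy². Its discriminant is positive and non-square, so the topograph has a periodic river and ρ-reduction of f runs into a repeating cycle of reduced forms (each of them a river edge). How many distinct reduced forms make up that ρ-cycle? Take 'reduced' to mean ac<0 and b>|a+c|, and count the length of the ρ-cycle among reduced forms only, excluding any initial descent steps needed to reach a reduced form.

D = 17, ⌊√D⌋ = 4
descent: ρ → (2,1,-2)  [lands on river]
river: ρ → (-2,3,1)
river: ρ → (1,3,-2)
river: ρ → (-2,1,2)
river: ρ → (2,3,-1)
river: ρ → (-1,3,2)
ρ-cycle length = 6 (tail of 1 descent step not counted)

6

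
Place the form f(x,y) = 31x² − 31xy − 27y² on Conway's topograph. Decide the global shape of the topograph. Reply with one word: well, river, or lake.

D = b²−4ac = (-31)² − 4·31·(-27) = 4309
D > 0 non-square ⇒ indefinite ⇒ periodic river

river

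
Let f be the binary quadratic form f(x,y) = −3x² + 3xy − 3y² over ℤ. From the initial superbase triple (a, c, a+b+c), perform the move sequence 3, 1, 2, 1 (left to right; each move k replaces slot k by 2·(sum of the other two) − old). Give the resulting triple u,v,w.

start (-3,-3,-3) = (f(1,0),f(0,1),f(1,1))
replace slot 3: 2·((-3)+(-3)) − (-3) = -9 → (-3,-3,-9)
replace slot 1: 2·((-3)+(-9)) − (-3) = -21 → (-21,-3,-9)
replace slot 2: 2·((-21)+(-9)) − (-3) = -57 → (-21,-57,-9)
replace slot 1: 2·((-57)+(-9)) − (-21) = -111 → (-111,-57,-9)

-111,-57,-9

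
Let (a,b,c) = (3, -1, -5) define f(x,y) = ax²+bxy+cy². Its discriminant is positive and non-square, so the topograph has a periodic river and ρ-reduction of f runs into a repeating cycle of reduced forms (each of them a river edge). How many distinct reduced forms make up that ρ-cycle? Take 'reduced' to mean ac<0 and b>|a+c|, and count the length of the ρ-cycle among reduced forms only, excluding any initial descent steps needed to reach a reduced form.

D = 61, ⌊√D⌋ = 7
descent: ρ → (-5,1,3)
descent: ρ → (3,5,-3)  [lands on river]
river: ρ → (-3,7,1)
river: ρ → (1,7,-3)
river: ρ → (-3,5,3)
river: ρ → (3,7,-1)
river: ρ → (-1,7,3)
ρ-cycle length = 6 (tail of 2 descent steps not counted)

6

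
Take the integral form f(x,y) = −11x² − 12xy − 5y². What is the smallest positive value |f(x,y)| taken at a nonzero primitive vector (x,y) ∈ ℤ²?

translate: b→-10 (≡12 mod 22), so (11,12,5)→(11,-10,4)
flip: (11,-10,4)→(4,10,11)
translate: b→2 (≡10 mod 8), so (4,10,11)→(4,2,5)
reduced (well bottom): (4,2,5) with a≤c, −a<b≤a
well minimum |f| = |-4| = 4 (negative-definite)

4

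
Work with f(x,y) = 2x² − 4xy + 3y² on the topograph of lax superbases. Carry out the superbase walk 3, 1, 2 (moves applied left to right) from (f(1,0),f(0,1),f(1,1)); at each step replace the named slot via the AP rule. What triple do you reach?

start (2,3,1) = (f(1,0),f(0,1),f(1,1))
replace slot 3: 2·(2+3) − 1 = 9 → (2,3,9)
replace slot 1: 2·(3+9) − 2 = 22 → (22,3,9)
replace slot 2: 2·(22+9) − 3 = 59 → (22,59,9)

22,59,9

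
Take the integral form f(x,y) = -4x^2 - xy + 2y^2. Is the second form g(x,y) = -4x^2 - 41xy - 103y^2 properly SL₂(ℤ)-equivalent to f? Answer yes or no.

D₁ = 33, D₂ = 33
river cycle of f (length 4): (2, 5, -1), (-1, 5, 2), (2, 3, -3), (-3, 3, 2)
river cycle of g (length 4): (2, 5, -1), (-1, 5, 2), (2, 3, -3), (-3, 3, 2)
cycles coincide ⇒ equivalent

yes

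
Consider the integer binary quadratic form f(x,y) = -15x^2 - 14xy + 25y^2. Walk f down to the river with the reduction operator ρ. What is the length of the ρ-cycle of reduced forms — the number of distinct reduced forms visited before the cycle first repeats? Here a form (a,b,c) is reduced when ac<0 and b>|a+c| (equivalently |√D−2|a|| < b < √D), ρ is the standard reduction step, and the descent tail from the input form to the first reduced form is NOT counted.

D = 1696, ⌊√D⌋ = 41
descent: ρ → (25,14,-15)  [lands on river]
river: ρ → (-15,16,24)
river: ρ → (24,32,-7)
river: ρ → (-7,38,9)
river: ρ → (9,34,-15)
river: ρ → (-15,26,17)
river: ρ → (17,8,-24)
river: ρ → (-24,40,1)
river: ρ → (1,40,-24)
river: ρ → (-24,8,17)
river: ρ → (17,26,-15)
river: ρ → (-15,34,9)
river: ρ → (9,38,-7)
river: ρ → (-7,32,24)
river: ρ → (24,16,-15)
river: ρ → (-15,14,25)
river: ρ → (25,36,-4)
river: ρ → (-4,36,25)
ρ-cycle length = 18 (tail of 1 descent step not counted)

18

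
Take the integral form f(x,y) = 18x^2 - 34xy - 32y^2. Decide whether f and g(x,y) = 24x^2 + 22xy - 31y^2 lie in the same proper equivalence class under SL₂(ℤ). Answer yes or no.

D₁ = 3460, D₂ = 3460
river cycle of f (length 42): (-32, 34, 18), (18, 38, -28), (-28, 18, 28), (28, 38, -18), (-18, 34, 32), (32, 30, -20), (-20, 50, 12), (12, 46, -28), (-28, 10, 30), (30, 50, -8), … (32 more)
river cycle of g (length 38): (-31, 40, 15), (15, 50, -16), (-16, 46, 21), (21, 38, -24), (-24, 58, 1), (1, 58, -24), (-24, 38, 21), (21, 46, -16), (-16, 50, 15), (15, 40, -31), … (28 more)
cycles differ ⇒ inequivalent

no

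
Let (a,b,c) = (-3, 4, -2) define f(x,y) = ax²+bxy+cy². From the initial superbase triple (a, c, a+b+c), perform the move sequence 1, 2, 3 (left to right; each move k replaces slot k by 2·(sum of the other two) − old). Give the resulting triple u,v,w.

start (-3,-2,-1) = (f(1,0),f(0,1),f(1,1))
replace slot 1: 2·((-2)+(-1)) − (-3) = -3 → (-3,-2,-1)
replace slot 2: 2·((-3)+(-1)) − (-2) = -6 → (-3,-6,-1)
replace slot 3: 2·((-3)+(-6)) − (-1) = -17 → (-3,-6,-17)

-3,-6,-17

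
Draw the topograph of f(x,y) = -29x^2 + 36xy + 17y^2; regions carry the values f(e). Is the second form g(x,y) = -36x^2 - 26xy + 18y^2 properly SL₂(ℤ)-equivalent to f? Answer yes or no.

D₁ = 3268, D₂ = 3268
river cycle of f (length 10): (17, 32, -33), (-33, 34, 16), (16, 30, -37), (-37, 44, 9), (9, 46, -32), (-32, 18, 23), (23, 28, -27), (-27, 26, 24), (24, 22, -29), (-29, 36, 17)
river cycle of g (length 6): (18, 26, -36), (-36, 46, 8), (8, 50, -24), (-24, 46, 12), (12, 50, -16), (-16, 46, 18)
cycles differ ⇒ inequivalent

no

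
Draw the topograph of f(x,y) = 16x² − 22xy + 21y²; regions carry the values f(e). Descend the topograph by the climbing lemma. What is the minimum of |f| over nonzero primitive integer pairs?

translate: b→10 (≡-22 mod 32), so (16,-22,21)→(16,10,15)
flip: (16,10,15)→(15,-10,16)
reduced (well bottom): (15,-10,16) with a≤c, −a<b≤a
well minimum = a = 15

15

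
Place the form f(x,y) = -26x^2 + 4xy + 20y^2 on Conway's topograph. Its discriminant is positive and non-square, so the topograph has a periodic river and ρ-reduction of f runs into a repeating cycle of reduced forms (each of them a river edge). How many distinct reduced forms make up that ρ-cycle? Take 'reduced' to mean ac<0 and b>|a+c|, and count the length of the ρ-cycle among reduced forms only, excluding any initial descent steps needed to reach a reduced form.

D = 2096, ⌊√D⌋ = 45
descent: ρ → (20,36,-10)  [lands on river]
river: ρ → (-10,44,4)
river: ρ → (4,44,-10)
river: ρ → (-10,36,20)
river: ρ → (20,44,-2)
river: ρ → (-2,44,20)
ρ-cycle length = 6 (tail of 1 descent step not counted)

6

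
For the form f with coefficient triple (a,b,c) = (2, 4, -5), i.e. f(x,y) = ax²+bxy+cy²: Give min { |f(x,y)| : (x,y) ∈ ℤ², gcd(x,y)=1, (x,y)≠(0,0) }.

river: ρ → (-5,6,1)
river: ρ → (1,6,-5)
river: ρ → (-5,4,2)
river: ρ → (2,4,-5)
closes: descent 0, river 4
min |a| on river = 1

1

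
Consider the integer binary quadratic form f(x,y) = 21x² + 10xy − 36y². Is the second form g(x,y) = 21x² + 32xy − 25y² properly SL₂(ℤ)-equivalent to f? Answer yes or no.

D₁ = 3124, D₂ = 3124
river cycle of f (length 18): (21, 52, -5), (-5, 48, 41), (41, 34, -12), (-12, 38, 35), (35, 32, -15), (-15, 28, 39), (39, 50, -4), (-4, 54, 13), (13, 50, -12), (-12, 46, 21), … (8 more)
river cycle of g (length 18): (-25, 18, 28), (28, 38, -15), (-15, 52, 7), (7, 46, -36), (-36, 26, 17), (17, 42, -20), (-20, 38, 21), (21, 46, -12), (-12, 50, 13), (13, 54, -4), … (8 more)
cycles differ ⇒ inequivalent

no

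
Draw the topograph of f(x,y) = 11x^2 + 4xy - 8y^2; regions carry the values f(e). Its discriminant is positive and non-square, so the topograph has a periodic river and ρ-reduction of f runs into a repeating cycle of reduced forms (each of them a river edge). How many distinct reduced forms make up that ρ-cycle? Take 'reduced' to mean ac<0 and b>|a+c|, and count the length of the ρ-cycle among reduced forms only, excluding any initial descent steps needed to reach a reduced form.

D = 368, ⌊√D⌋ = 19
river: ρ → (-8,12,7)
river: ρ → (7,16,-4)
river: ρ → (-4,16,7)
river: ρ → (7,12,-8)
river: ρ → (-8,4,11)
river: ρ → (11,18,-1)
river: ρ → (-1,18,11)
river: ρ → (11,4,-8)
ρ-cycle length = 8 (tail of 0 descent steps not counted)

8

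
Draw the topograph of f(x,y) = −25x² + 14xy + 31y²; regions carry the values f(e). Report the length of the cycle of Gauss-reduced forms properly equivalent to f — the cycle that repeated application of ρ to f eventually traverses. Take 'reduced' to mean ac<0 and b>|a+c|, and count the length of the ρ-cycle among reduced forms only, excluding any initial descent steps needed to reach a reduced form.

D = 3296, ⌊√D⌋ = 57
river: ρ → (31,48,-8)
river: ρ → (-8,48,31)
river: ρ → (31,14,-25)
river: ρ → (-25,36,20)
river: ρ → (20,44,-17)
river: ρ → (-17,24,40)
river: ρ → (40,56,-1)
river: ρ → (-1,56,40)
river: ρ → (40,24,-17)
river: ρ → (-17,44,20)
river: ρ → (20,36,-25)
river: ρ → (-25,14,31)
ρ-cycle length = 12 (tail of 0 descent steps not counted)

12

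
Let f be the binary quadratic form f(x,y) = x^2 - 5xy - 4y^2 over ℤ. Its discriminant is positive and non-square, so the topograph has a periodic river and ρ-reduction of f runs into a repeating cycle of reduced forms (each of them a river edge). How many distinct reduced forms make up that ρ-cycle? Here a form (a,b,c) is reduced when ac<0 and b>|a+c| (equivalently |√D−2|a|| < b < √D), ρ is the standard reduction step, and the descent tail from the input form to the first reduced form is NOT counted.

D = 41, ⌊√D⌋ = 6
descent: ρ → (-4,5,1)  [lands on river]
river: ρ → (1,5,-4)
river: ρ → (-4,3,2)
river: ρ → (2,5,-2)
river: ρ → (-2,3,4)
river: ρ → (4,5,-1)
river: ρ → (-1,5,4)
river: ρ → (4,3,-2)
river: ρ → (-2,5,2)
river: ρ → (2,3,-4)
ρ-cycle length = 10 (tail of 1 descent step not counted)

10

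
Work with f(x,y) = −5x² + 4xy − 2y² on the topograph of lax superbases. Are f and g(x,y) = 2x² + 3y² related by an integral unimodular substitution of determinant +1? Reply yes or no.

D₁ = -24, D₂ = -24
f is negative-definite; reduce −f:
−f: flip: (5,-4,2)→(2,4,5)
−f: translate: b→0 (≡4 mod 4), so (2,4,5)→(2,0,3)
−f: reduced (well bottom): (2,0,3) with a≤c, −a<b≤a
flip sign back: reduced form of f is (-2,0,-3)
g: reduced (well bottom): (2,0,3) with a≤c, −a<b≤a
reduced forms (-2, 0, -3) vs (2, 0, 3) ⇒ inequivalent

no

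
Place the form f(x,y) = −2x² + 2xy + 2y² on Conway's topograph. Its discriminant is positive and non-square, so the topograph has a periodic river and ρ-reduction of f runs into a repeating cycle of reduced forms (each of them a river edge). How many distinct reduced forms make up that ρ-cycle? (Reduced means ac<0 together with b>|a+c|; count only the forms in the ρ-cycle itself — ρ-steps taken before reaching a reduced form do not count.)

D = 20, ⌊√D⌋ = 4
river: ρ → (2,2,-2)
river: ρ → (-2,2,2)
ρ-cycle length = 2 (tail of 0 descent steps not counted)

2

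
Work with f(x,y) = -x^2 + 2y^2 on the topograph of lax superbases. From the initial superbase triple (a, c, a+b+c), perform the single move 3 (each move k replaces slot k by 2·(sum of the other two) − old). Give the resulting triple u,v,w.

start (-1,2,1) = (f(1,0),f(0,1),f(1,1))
replace slot 3: 2·((-1)+2) − 1 = 1 → (-1,2,1)

-1,2,1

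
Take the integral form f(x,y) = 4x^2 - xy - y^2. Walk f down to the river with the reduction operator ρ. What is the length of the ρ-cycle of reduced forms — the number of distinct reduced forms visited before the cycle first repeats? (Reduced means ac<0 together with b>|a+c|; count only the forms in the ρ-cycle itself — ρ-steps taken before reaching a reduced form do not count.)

D = 17, ⌊√D⌋ = 4
descent: ρ → (-1,3,2)  [lands on river]
river: ρ → (2,1,-2)
river: ρ → (-2,3,1)
river: ρ → (1,3,-2)
river: ρ → (-2,1,2)
river: ρ → (2,3,-1)
ρ-cycle length = 6 (tail of 1 descent step not counted)

6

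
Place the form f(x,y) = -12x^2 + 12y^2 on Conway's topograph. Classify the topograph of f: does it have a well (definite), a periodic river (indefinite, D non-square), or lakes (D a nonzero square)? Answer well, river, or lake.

D = b²−4ac = 0² − 4·(-12)·12 = 576
D = 24² is a perfect square ⇒ form factors over ℤ ⇒ lakes

lake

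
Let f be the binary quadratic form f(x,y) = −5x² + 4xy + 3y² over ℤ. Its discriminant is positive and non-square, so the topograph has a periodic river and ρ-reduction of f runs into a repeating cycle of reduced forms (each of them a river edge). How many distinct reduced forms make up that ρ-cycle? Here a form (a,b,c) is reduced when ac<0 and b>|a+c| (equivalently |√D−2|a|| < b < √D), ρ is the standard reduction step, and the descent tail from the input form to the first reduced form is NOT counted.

D = 76, ⌊√D⌋ = 8
river: ρ → (3,8,-1)
river: ρ → (-1,8,3)
river: ρ → (3,4,-5)
river: ρ → (-5,6,2)
river: ρ → (2,6,-5)
river: ρ → (-5,4,3)
ρ-cycle length = 6 (tail of 0 descent steps not counted)

6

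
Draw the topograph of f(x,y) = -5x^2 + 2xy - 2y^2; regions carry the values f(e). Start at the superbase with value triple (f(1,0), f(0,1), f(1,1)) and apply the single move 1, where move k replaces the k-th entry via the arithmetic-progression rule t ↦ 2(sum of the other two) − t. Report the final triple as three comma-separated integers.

start (-5,-2,-5) = (f(1,0),f(0,1),f(1,1))
replace slot 1: 2·((-2)+(-5)) − (-5) = -9 → (-9,-2,-5)

-9,-2,-5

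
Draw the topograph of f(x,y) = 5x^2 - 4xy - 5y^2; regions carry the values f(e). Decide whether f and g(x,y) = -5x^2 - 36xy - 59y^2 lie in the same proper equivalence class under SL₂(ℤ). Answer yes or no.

D₁ = 116, D₂ = 116
river cycle of f (length 10): (-5, 4, 5), (5, 6, -4), (-4, 10, 1), (1, 10, -4), (-4, 6, 5), (5, 4, -5), (-5, 6, 4), (4, 10, -1), (-1, 10, 4), (4, 6, -5)
river cycle of g (length 10): (-5, 4, 5), (5, 6, -4), (-4, 10, 1), (1, 10, -4), (-4, 6, 5), (5, 4, -5), (-5, 6, 4), (4, 10, -1), (-1, 10, 4), (4, 6, -5)
cycles coincide ⇒ equivalent

yes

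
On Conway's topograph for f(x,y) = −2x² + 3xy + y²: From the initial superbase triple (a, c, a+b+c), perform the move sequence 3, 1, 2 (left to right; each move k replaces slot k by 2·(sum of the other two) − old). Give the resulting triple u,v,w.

start (-2,1,2) = (f(1,0),f(0,1),f(1,1))
replace slot 3: 2·((-2)+1) − 2 = -4 → (-2,1,-4)
replace slot 1: 2·(1+(-4)) − (-2) = -4 → (-4,1,-4)
replace slot 2: 2·((-4)+(-4)) − 1 = -17 → (-4,-17,-4)

-4,-17,-4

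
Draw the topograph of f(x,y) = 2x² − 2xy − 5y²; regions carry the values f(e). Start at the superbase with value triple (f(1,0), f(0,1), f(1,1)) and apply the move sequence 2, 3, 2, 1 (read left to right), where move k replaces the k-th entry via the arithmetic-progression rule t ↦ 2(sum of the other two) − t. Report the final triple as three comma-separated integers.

start (2,-5,-5) = (f(1,0),f(0,1),f(1,1))
replace slot 2: 2·(2+(-5)) − (-5) = -1 → (2,-1,-5)
replace slot 3: 2·(2+(-1)) − (-5) = 7 → (2,-1,7)
replace slot 2: 2·(2+7) − (-1) = 19 → (2,19,7)
replace slot 1: 2·(19+7) − 2 = 50 → (50,19,7)

50,19,7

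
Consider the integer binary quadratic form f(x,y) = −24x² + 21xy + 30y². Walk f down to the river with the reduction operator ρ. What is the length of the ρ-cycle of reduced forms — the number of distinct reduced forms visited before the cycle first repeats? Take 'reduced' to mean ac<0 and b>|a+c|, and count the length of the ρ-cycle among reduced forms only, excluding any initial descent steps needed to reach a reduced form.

D = 3321, ⌊√D⌋ = 57
river: ρ → (30,39,-15)
river: ρ → (-15,51,12)
river: ρ → (12,45,-27)
river: ρ → (-27,9,30)
river: ρ → (30,51,-6)
river: ρ → (-6,57,3)
river: ρ → (3,57,-6)
river: ρ → (-6,51,30)
river: ρ → (30,9,-27)
river: ρ → (-27,45,12)
river: ρ → (12,51,-15)
river: ρ → (-15,39,30)
river: ρ → (30,21,-24)
river: ρ → (-24,27,27)
river: ρ → (27,27,-24)
river: ρ → (-24,21,30)
ρ-cycle length = 16 (tail of 0 descent steps not counted)

16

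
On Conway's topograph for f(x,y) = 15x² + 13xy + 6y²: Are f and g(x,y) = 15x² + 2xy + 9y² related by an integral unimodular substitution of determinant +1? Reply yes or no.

D₁ = -191, D₂ = -536
discriminants differ ⇒ not SL₂(ℤ)-equivalent

no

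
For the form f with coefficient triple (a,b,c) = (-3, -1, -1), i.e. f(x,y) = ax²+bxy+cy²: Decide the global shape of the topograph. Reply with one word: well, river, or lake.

D = b²−4ac = (-1)² − 4·(-3)·(-1) = -11
D < 0 ⇒ definite ⇒ every region one sign ⇒ single well

well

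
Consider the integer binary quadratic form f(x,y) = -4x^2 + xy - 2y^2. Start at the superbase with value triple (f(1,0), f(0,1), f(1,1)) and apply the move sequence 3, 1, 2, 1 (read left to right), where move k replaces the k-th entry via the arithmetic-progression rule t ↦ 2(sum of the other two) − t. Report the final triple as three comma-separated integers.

start (-4,-2,-5) = (f(1,0),f(0,1),f(1,1))
replace slot 3: 2·((-4)+(-2)) − (-5) = -7 → (-4,-2,-7)
replace slot 1: 2·((-2)+(-7)) − (-4) = -14 → (-14,-2,-7)
replace slot 2: 2·((-14)+(-7)) − (-2) = -40 → (-14,-40,-7)
replace slot 1: 2·((-40)+(-7)) − (-14) = -80 → (-80,-40,-7)

-80,-40,-7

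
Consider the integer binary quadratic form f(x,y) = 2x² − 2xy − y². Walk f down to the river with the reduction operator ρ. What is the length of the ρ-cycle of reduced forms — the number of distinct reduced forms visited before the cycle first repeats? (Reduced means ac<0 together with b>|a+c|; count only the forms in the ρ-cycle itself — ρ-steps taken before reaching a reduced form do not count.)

D = 12, ⌊√D⌋ = 3
descent: ρ → (-1,2,2)  [lands on river]
river: ρ → (2,2,-1)
ρ-cycle length = 2 (tail of 1 descent step not counted)

2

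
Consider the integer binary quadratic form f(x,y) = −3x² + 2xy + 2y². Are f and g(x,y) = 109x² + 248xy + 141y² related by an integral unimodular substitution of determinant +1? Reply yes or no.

D₁ = 28, D₂ = 28
river cycle of f (length 4): (2, 2, -3), (-3, 4, 1), (1, 4, -3), (-3, 2, 2)
river cycle of g (length 4): (2, 2, -3), (-3, 4, 1), (1, 4, -3), (-3, 2, 2)
cycles coincide ⇒ equivalent

yes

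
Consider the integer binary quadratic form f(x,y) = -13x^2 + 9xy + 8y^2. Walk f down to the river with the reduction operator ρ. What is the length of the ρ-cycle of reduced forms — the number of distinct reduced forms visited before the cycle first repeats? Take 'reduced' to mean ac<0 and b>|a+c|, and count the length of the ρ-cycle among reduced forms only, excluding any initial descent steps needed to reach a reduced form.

D = 497, ⌊√D⌋ = 22
river: ρ → (8,7,-14)
river: ρ → (-14,21,1)
river: ρ → (1,21,-14)
river: ρ → (-14,7,8)
river: ρ → (8,9,-13)
river: ρ → (-13,17,4)
river: ρ → (4,15,-17)
river: ρ → (-17,19,2)
river: ρ → (2,21,-7)
river: ρ → (-7,21,2)
river: ρ → (2,19,-17)
river: ρ → (-17,15,4)
river: ρ → (4,17,-13)
river: ρ → (-13,9,8)
ρ-cycle length = 14 (tail of 0 descent steps not counted)

14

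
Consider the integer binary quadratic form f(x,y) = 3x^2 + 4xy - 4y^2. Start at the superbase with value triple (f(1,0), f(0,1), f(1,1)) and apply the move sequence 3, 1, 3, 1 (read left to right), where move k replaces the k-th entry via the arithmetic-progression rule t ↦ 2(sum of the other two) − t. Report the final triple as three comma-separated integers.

start (3,-4,3) = (f(1,0),f(0,1),f(1,1))
replace slot 3: 2·(3+(-4)) − 3 = -5 → (3,-4,-5)
replace slot 1: 2·((-4)+(-5)) − 3 = -21 → (-21,-4,-5)
replace slot 3: 2·((-21)+(-4)) − (-5) = -45 → (-21,-4,-45)
replace slot 1: 2·((-4)+(-45)) − (-21) = -77 → (-77,-4,-45)

-77,-4,-45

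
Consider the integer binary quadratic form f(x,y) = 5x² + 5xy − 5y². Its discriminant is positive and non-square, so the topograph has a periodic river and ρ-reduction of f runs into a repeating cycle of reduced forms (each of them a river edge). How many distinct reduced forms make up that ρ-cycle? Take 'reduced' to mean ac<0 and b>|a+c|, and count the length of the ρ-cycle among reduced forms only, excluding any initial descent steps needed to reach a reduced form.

D = 125, ⌊√D⌋ = 11
river: ρ → (-5,5,5)
river: ρ → (5,5,-5)
ρ-cycle length = 2 (tail of 0 descent steps not counted)

2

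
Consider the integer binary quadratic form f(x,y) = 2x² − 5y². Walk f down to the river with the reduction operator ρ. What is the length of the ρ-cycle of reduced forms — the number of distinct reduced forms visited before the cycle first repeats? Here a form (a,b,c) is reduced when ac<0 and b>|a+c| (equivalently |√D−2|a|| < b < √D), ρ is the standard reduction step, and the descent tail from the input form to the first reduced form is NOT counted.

D = 40, ⌊√D⌋ = 6
descent: ρ → (-5,0,2)
descent: ρ → (2,4,-3)  [lands on river]
river: ρ → (-3,2,3)
river: ρ → (3,4,-2)
river: ρ → (-2,4,3)
river: ρ → (3,2,-3)
river: ρ → (-3,4,2)
ρ-cycle length = 6 (tail of 2 descent steps not counted)

6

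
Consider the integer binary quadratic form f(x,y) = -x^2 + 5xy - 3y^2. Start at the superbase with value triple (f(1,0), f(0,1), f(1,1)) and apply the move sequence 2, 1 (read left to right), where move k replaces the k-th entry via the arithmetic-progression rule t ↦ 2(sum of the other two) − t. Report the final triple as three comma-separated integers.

start (-1,-3,1) = (f(1,0),f(0,1),f(1,1))
replace slot 2: 2·((-1)+1) − (-3) = 3 → (-1,3,1)
replace slot 1: 2·(3+1) − (-1) = 9 → (9,3,1)

9,3,1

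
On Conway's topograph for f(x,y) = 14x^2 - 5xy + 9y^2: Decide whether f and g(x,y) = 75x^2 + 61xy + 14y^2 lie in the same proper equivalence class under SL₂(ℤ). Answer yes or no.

D₁ = -479, D₂ = -479
f: flip: (14,-5,9)→(9,5,14)
f: reduced (well bottom): (9,5,14) with a≤c, −a<b≤a
g: flip: (75,61,14)→(14,-61,75)
g: translate: b→-5 (≡-61 mod 28), so (14,-61,75)→(14,-5,9)
g: flip: (14,-5,9)→(9,5,14)
g: reduced (well bottom): (9,5,14) with a≤c, −a<b≤a
reduced forms (9, 5, 14) vs (9, 5, 14) ⇒ equivalent

yes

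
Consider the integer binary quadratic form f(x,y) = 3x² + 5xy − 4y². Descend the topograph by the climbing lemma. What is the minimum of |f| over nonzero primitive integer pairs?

river: ρ → (-4,3,4)
river: ρ → (4,5,-3)
river: ρ → (-3,7,2)
river: ρ → (2,5,-6)
river: ρ → (-6,7,1)
river: ρ → (1,7,-6)
river: ρ → (-6,5,2)
river: ρ → (2,7,-3)
river: ρ → (-3,5,4)
river: ρ → (4,3,-4)
river: ρ → (-4,5,3)
river: ρ → (3,7,-2)
river: ρ → (-2,5,6)
river: ρ → (6,7,-1)
river: ρ → (-1,7,6)
river: ρ → (6,5,-2)
river: ρ → (-2,7,3)
river: ρ → (3,5,-4)
closes: descent 0, river 18
min |a| on river = 1

1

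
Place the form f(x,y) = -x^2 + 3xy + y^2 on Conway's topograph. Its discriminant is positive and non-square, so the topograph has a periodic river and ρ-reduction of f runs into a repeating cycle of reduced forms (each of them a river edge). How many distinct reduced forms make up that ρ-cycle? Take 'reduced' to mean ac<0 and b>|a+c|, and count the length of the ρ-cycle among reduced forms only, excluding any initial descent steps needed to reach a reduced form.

D = 13, ⌊√D⌋ = 3
river: ρ → (1,3,-1)
river: ρ → (-1,3,1)
ρ-cycle length = 2 (tail of 0 descent steps not counted)

2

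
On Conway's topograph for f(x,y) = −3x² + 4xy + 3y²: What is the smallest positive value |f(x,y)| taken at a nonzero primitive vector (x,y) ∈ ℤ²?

river: ρ → (3,2,-4)
river: ρ → (-4,6,1)
river: ρ → (1,6,-4)
river: ρ → (-4,2,3)
river: ρ → (3,4,-3)
river: ρ → (-3,2,4)
river: ρ → (4,6,-1)
river: ρ → (-1,6,4)
river: ρ → (4,2,-3)
river: ρ → (-3,4,3)
closes: descent 0, river 10
min |a| on river = 1

1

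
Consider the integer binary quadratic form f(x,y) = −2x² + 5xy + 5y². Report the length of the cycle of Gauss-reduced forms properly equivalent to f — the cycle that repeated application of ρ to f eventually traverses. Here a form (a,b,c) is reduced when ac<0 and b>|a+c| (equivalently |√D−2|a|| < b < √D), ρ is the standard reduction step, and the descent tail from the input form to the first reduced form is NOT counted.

D = 65, ⌊√D⌋ = 8
river: ρ → (5,5,-2)
river: ρ → (-2,7,2)
river: ρ → (2,5,-5)
river: ρ → (-5,5,2)
river: ρ → (2,7,-2)
river: ρ → (-2,5,5)
ρ-cycle length = 6 (tail of 0 descent steps not counted)

6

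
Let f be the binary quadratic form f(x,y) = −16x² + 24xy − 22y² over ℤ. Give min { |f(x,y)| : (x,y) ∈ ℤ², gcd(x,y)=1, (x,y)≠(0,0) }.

translate: b→8 (≡-24 mod 32), so (16,-24,22)→(16,8,14)
flip: (16,8,14)→(14,-8,16)
reduced (well bottom): (14,-8,16) with a≤c, −a<b≤a
well minimum |f| = |-14| = 14 (negative-definite)

14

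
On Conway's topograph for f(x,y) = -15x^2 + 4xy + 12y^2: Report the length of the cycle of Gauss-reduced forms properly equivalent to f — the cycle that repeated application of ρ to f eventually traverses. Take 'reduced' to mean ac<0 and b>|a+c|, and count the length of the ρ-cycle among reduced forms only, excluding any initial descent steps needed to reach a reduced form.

D = 736, ⌊√D⌋ = 27
river: ρ → (12,20,-7)
river: ρ → (-7,22,9)
river: ρ → (9,14,-15)
river: ρ → (-15,16,8)
river: ρ → (8,16,-15)
river: ρ → (-15,14,9)
river: ρ → (9,22,-7)
river: ρ → (-7,20,12)
river: ρ → (12,4,-15)
river: ρ → (-15,26,1)
river: ρ → (1,26,-15)
river: ρ → (-15,4,12)
ρ-cycle length = 12 (tail of 0 descent steps not counted)

12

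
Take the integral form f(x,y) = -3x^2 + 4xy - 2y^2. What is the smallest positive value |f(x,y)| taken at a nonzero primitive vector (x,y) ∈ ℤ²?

translate: b→2 (≡-4 mod 6), so (3,-4,2)→(3,2,1)
flip: (3,2,1)→(1,-2,3)
translate: b→0 (≡-2 mod 2), so (1,-2,3)→(1,0,2)
reduced (well bottom): (1,0,2) with a≤c, −a<b≤a
well minimum |f| = |-1| = 1 (negative-definite)

1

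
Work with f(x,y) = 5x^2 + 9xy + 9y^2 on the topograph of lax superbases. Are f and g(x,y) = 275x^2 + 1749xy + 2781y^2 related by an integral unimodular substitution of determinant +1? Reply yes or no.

D₁ = -99, D₂ = -99
f: translate: b→-1 (≡9 mod 10), so (5,9,9)→(5,-1,5)
f: flip: (5,-1,5)→(5,1,5)
f: reduced (well bottom): (5,1,5) with a≤c, −a<b≤a
g: translate: b→99 (≡1749 mod 550), so (275,1749,2781)→(275,99,9)
g: flip: (275,99,9)→(9,-99,275)
g: translate: b→9 (≡-99 mod 18), so (9,-99,275)→(9,9,5)
g: flip: (9,9,5)→(5,-9,9)
g: translate: b→1 (≡-9 mod 10), so (5,-9,9)→(5,1,5)
g: reduced (well bottom): (5,1,5) with a≤c, −a<b≤a
reduced forms (5, 1, 5) vs (5, 1, 5) ⇒ equivalent

yes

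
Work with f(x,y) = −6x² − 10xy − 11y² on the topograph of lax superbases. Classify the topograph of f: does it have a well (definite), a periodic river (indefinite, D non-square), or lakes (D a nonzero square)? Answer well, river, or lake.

D = b²−4ac = (-10)² − 4·(-6)·(-11) = -164
D < 0 ⇒ definite ⇒ every region one sign ⇒ single well

well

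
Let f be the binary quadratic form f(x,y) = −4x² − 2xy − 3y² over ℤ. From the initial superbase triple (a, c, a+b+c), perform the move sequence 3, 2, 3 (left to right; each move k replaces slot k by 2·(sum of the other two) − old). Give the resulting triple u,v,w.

start (-4,-3,-9) = (f(1,0),f(0,1),f(1,1))
replace slot 3: 2·((-4)+(-3)) − (-9) = -5 → (-4,-3,-5)
replace slot 2: 2·((-4)+(-5)) − (-3) = -15 → (-4,-15,-5)
replace slot 3: 2·((-4)+(-15)) − (-5) = -33 → (-4,-15,-33)

-4,-15,-33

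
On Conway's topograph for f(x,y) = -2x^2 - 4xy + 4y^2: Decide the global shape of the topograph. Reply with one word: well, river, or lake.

D = b²−4ac = (-4)² − 4·(-2)·4 = 48
D > 0 non-square ⇒ indefinite ⇒ periodic river

river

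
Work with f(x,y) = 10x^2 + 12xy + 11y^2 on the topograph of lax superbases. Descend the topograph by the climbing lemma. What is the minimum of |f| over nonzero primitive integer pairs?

translate: b→-8 (≡12 mod 20), so (10,12,11)→(10,-8,9)
flip: (10,-8,9)→(9,8,10)
reduced (well bottom): (9,8,10) with a≤c, −a<b≤a
well minimum = a = 9

9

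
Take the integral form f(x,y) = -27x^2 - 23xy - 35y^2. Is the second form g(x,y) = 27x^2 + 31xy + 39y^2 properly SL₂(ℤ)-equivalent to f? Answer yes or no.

D₁ = -3251, D₂ = -3251
f is negative-definite; reduce −f:
−f: reduced (well bottom): (27,23,35) with a≤c, −a<b≤a
flip sign back: reduced form of f is (-27,-23,-35)
g: translate: b→-23 (≡31 mod 54), so (27,31,39)→(27,-23,35)
g: reduced (well bottom): (27,-23,35) with a≤c, −a<b≤a
reduced forms (-27, -23, -35) vs (27, -23, 35) ⇒ inequivalent

no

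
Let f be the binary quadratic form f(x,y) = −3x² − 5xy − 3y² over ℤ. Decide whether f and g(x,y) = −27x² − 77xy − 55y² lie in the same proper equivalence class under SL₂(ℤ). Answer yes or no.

D₁ = -11, D₂ = -11
f is negative-definite; reduce −f:
−f: translate: b→-1 (≡5 mod 6), so (3,5,3)→(3,-1,1)
−f: flip: (3,-1,1)→(1,1,3)
−f: reduced (well bottom): (1,1,3) with a≤c, −a<b≤a
flip sign back: reduced form of f is (-1,-1,-3)
g is negative-definite; reduce −g:
−g: translate: b→23 (≡77 mod 54), so (27,77,55)→(27,23,5)
−g: flip: (27,23,5)→(5,-23,27)
−g: translate: b→-3 (≡-23 mod 10), so (5,-23,27)→(5,-3,1)
−g: flip: (5,-3,1)→(1,3,5)
−g: translate: b→1 (≡3 mod 2), so (1,3,5)→(1,1,3)
−g: reduced (well bottom): (1,1,3) with a≤c, −a<b≤a
flip sign back: reduced form of g is (-1,-1,-3)
reduced forms (-1, -1, -3) vs (-1, -1, -3) ⇒ equivalent

yes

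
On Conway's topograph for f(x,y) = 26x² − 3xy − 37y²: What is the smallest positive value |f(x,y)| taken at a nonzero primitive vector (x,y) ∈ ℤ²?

descent: ρ → (-37,3,26)
descent: ρ → (26,49,-14)  [lands on river]
river: ρ → (-14,35,47)
river: ρ → (47,59,-2)
river: ρ → (-2,61,17)
river: ρ → (17,41,-32)
river: ρ → (-32,23,26)
river: ρ → (26,29,-29)
river: ρ → (-29,29,26)
river: ρ → (26,23,-32)
river: ρ → (-32,41,17)
river: ρ → (17,61,-2)
river: ρ → (-2,59,47)
river: ρ → (47,35,-14)
river: ρ → (-14,49,26)
river: ρ → (26,55,-8)
river: ρ → (-8,57,19)
river: ρ → (19,57,-8)
river: ρ → (-8,55,26)
closes: descent 2, river 18
min |a| on river = 2

2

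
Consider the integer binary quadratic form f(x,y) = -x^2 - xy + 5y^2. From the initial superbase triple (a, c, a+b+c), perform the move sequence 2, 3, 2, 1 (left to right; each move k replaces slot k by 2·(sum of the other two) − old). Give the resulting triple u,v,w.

start (-1,5,3) = (f(1,0),f(0,1),f(1,1))
replace slot 2: 2·((-1)+3) − 5 = -1 → (-1,-1,3)
replace slot 3: 2·((-1)+(-1)) − 3 = -7 → (-1,-1,-7)
replace slot 2: 2·((-1)+(-7)) − (-1) = -15 → (-1,-15,-7)
replace slot 1: 2·((-15)+(-7)) − (-1) = -43 → (-43,-15,-7)

-43,-15,-7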